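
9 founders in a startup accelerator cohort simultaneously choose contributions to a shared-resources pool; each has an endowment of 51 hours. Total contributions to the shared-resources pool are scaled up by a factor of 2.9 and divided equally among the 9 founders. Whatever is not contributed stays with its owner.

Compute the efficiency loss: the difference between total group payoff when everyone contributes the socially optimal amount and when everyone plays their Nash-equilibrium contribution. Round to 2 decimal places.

Each contributed unit returns 2.9/9 = 0.3222 to its contributor — below 1 — so contributing 0 is dominant for every player. At the Nash equilibrium everyone keeps their 51, and the group total is 9 × 51 = 459.
Each contributed unit returns 2.900 to the group as a whole (0.3222 to each of 9 players), which exceeds 1, so the social optimum is full contribution: group total = 2.900 × 459 = 1331.10.
Efficiency loss = 1331.10 − 459 = 872.10.

872.10 hours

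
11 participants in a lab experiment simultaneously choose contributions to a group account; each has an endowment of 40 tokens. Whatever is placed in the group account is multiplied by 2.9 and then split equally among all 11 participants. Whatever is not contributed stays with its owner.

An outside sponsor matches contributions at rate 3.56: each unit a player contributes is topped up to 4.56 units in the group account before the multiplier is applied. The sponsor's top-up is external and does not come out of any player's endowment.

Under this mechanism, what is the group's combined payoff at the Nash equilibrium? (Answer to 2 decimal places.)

5818.56 tokens

Under the mechanism each unit contributed yields 2.9 × 4.56 / 11 = 1.2022 back to its contributor per unit of net cost, which exceeds 1, making full contribution the dominant choice for everyone.
So the Nash equilibrium is full contribution by all 11; the group earns 2.9 × 4.56 × 440 = 5818.56.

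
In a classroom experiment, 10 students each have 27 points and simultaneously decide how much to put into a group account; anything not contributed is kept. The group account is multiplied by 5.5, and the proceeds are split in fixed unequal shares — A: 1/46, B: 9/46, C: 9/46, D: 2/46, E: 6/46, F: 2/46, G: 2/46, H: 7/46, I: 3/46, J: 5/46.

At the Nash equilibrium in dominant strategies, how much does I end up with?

Player j's private return per contributed unit is 5.5 × (j's share). Contributing is weakly dominant for j when that share is at least 1/5.5 = 0.1818, and contributing 0 is dominant otherwise.
B and C are above the threshold, contributing 27 each; the remaining 8 contribute 0. Total contributed: 54.
I keeps 27 and receives 5.5 × 54 × 3/46 = 19.37 from the group account, for a payoff of 46.37.

46.37 points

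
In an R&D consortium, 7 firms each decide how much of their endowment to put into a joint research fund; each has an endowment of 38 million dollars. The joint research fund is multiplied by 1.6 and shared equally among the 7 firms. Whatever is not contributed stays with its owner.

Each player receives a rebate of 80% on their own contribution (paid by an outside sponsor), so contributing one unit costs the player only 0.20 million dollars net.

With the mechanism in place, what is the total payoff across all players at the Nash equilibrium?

638.40 million dollars

With the mechanism, a contributed unit returns (1.6/7) / 0.20 = 1.1429 per unit of net cost to the contributor — now above 1 — so contributing fully is weakly dominant for every player.
At the Nash equilibrium everyone contributes 38. Group total payoff = 7 × (38 × 0.80 + 1.6 × 38) = 638.40.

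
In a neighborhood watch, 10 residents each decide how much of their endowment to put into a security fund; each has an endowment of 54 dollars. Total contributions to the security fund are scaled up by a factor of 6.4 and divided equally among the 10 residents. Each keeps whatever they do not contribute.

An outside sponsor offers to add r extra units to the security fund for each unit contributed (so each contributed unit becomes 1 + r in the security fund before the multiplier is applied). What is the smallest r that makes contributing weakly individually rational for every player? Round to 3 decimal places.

With matching at rate r, one contributed unit becomes (1 + r) in the security fund and returns 6.4 × (1 + r) / 10 to the contributor.
Setting this equal to 1: 1 + r = 10/6.4 = 1.5625.
So the minimum matching rate is r = 1.5625 − 1 = 0.563.

0.563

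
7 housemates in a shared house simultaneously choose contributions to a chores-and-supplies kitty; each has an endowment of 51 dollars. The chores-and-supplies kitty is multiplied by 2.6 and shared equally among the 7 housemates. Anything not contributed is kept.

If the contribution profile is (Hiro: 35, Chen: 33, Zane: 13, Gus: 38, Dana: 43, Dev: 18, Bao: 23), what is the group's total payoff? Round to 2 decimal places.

Total contributed: 35 + 33 + 13 + 38 + 43 + 18 + 23 = 203; total kept: 7 × 51 − 203 = 154.
The chores-and-supplies kitty pays out 2.6 × 203 = 527.80 in aggregate.
Group total = 154 + 527.80 = 681.80.

681.80 dollars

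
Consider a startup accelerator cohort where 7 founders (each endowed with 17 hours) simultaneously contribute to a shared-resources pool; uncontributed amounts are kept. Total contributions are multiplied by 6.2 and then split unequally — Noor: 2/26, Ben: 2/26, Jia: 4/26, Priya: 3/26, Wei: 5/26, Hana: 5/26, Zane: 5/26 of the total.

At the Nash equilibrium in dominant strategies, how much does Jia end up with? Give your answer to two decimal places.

Each unit j contributes comes back to j as 6.2 × (j's share), so j prefers to contribute only if that share exceeds 1/6.2 = 0.1613; otherwise keeping the unit dominates.
Wei, Hana and Zane are above the threshold, contributing 17 each; the remaining 4 contribute 0. Total contributed: 51.
Jia keeps 17 and receives 6.2 × 51 × 4/26 = 48.65 from the shared-resources pool, for a payoff of 65.65.

65.65 hours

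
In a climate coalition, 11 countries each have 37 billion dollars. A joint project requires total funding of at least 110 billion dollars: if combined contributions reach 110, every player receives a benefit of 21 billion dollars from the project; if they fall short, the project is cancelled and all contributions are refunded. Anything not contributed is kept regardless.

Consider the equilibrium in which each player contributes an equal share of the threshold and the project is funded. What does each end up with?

Equal share of the threshold: 110/11 = 10.
At this profile no one gains by cutting their contribution: any cut drops the total below 110, the project is cancelled, contributions are refunded, and the deviator ends with 37, which is less than 37 − 10 + 21 = 48. Contributing more than 10 just wastes the excess. So contributing exactly 10 is a best response.
Each player's payoff: 37 − 10 + 21 = 48.

48 billion dollars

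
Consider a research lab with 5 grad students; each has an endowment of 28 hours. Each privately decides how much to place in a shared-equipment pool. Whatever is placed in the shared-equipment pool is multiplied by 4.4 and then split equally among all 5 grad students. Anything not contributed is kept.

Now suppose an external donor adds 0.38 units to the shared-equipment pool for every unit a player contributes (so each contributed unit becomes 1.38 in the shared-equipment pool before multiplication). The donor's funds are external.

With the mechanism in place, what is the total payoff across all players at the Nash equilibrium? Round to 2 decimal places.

850.08 hours

Under the mechanism each unit contributed yields 4.4 × 1.38 / 5 = 1.2144 back to its contributor per unit of net cost, which exceeds 1, making full contribution the dominant choice for everyone.
At the Nash equilibrium everyone contributes 28. Group total payoff = 4.4 × 1.38 × 140 = 850.08.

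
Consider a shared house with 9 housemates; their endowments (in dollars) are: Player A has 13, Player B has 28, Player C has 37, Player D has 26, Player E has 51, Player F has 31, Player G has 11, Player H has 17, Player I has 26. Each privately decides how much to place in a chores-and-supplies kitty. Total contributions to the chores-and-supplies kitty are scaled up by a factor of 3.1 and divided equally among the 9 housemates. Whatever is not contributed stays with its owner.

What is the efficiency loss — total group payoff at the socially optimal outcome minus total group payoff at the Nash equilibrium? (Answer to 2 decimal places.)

The private return per contributed unit is 3.1/9 = 0.3444 < 1 for every player regardless of endowment, so the Nash equilibrium is zero contribution and the group total is Σ E_j = 13 + 28 + 37 + 26 + 51 + 31 + 11 + 17 + 26 = 240.
Each contributed unit returns 3.100 to the group, so the social optimum is full contribution by everyone: group total = 3.100 × 240 = 744.00.
Efficiency loss = (3.100 − 1) × 240 = 504.00.

504.00 dollars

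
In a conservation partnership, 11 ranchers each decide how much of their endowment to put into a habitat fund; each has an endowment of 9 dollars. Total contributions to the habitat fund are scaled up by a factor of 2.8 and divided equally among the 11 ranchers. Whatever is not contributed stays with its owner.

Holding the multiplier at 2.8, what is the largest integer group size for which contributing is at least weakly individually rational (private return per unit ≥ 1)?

Private return per unit is 2.8/(group size), which is ≥ 1 whenever the group size is ≤ 2.8.
The largest such integer is 2.

2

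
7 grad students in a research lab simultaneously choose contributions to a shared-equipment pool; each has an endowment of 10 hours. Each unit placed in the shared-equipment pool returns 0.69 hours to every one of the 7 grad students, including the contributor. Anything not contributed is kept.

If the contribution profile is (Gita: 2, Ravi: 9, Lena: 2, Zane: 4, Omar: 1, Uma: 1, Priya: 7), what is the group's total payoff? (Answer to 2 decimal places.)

Total contributed: 2 + 9 + 2 + 4 + 1 + 1 + 7 = 26; total kept: 7 × 10 − 26 = 44.
The shared-equipment pool pays out 0.69 × 7 × 26 = 125.58 in aggregate.
Group total = 44 + 125.58 = 169.58.

169.58 hours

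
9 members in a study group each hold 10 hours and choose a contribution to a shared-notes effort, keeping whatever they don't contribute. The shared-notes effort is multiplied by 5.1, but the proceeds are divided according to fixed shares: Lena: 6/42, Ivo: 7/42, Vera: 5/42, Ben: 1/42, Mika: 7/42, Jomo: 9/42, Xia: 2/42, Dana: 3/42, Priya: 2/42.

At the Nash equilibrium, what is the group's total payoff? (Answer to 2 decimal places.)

Player j's private return per contributed unit is 5.1 × (j's share). Contributing is weakly dominant for j when that share is at least 1/5.1 = 0.1961, and contributing 0 is dominant otherwise.
Only Jomo (9/42) clears that bar, contributing 10; the remaining 8 contribute 0. Total contributed: 10.
The shared-notes effort pays out 5.1 × 10 = 51.00 in total (split across the unequal shares, but the aggregate is all that matters for the group sum).
The 8 free-riders keep 10 each, adding 80. Group total = 80 + 51.00 = 131.00.

131.00 hours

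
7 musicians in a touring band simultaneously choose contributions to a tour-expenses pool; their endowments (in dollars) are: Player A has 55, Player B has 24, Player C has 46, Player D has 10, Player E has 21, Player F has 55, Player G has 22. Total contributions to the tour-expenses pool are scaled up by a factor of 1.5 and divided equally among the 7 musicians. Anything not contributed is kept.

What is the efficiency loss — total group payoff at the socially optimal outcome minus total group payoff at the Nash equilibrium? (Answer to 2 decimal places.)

The private return per contributed unit is 1.5/7 = 0.2143 < 1 for every player regardless of endowment, so the Nash equilibrium is zero contribution and the group total is Σ E_j = 55 + 24 + 46 + 10 + 21 + 55 + 22 = 233.
Each contributed unit returns 1.500 to the group, so the social optimum is full contribution by everyone: group total = 1.500 × 233 = 349.50.
Efficiency loss = (1.500 − 1) × 233 = 116.50.

116.50 dollars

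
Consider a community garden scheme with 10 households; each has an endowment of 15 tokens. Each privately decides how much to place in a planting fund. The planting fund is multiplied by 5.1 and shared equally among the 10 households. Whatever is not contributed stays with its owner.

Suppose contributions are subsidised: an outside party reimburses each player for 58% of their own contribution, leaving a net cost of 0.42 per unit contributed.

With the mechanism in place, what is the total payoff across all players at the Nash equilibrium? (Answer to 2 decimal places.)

852.00 tokens

Under the mechanism each unit contributed yields (5.1/10) / 0.42 = 1.2143 back to its contributor per unit of net cost, which exceeds 1, making full contribution the dominant choice for everyone.
At the Nash equilibrium everyone contributes 15. Group total payoff = 10 × (15 × 0.58 + 5.1 × 15) = 852.00.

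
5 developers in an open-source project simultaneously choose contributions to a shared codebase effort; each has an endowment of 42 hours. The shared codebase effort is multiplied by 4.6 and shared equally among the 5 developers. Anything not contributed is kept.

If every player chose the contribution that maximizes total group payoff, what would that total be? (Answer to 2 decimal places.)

Each contributed unit returns 4.600 to the group as a whole (0.9200 to each of 5 players), which exceeds 1, so the social optimum is full contribution: group total = 4.600 × 210 = 966.00.

966.00 hours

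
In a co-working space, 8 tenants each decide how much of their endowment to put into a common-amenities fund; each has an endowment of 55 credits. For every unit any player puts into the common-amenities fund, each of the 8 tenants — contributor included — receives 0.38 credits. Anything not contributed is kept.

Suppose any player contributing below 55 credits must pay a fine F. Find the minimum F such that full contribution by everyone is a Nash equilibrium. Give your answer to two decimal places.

Given the others contribute fully, the best deviation is to contribute 0 (any partial contribution still incurs the fine and gives up units whose private return 0.38 is below 1).
Deviating from 55 to 0 saves 55 credits but forfeits the deviator's share of the drop in the common-amenities fund: 0.38 × 55 = 20.90.
So the deviation gain is 55 − 20.90 = 34.10, and the fine must be at least 34.10 credits to wipe it out.

34.10 credits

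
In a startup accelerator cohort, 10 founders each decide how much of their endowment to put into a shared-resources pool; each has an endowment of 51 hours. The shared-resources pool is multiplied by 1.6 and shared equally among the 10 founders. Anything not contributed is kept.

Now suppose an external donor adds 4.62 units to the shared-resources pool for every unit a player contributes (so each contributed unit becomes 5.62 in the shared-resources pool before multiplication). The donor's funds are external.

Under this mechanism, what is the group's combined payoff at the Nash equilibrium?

Even with the mechanism, each unit contributed returns only 1.6 × 5.62 / 10 = 0.8992 per unit of net cost, so contributing nothing is still dominant.
At the Nash equilibrium no one contributes; group total payoff = 10 × 51 = 510.

510.00 hours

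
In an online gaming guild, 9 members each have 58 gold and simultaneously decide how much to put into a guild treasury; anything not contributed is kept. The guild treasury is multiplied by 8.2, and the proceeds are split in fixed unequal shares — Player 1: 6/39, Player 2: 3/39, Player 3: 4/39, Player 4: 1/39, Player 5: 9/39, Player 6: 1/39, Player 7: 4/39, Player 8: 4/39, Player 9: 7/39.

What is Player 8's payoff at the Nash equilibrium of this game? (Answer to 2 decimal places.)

Player j's private return per contributed unit is 8.2 × (j's share). Contributing is weakly dominant for j when that share is at least 1/8.2 = 0.1220, and contributing 0 is dominant otherwise.
The shares above 0.1220 belong to Player 1, Player 5 and Player 9, contributing 58 each; the remaining 6 contribute 0. Total contributed: 174.
Player 8 keeps 58 and receives 8.2 × 174 × 4/39 = 146.34 from the guild treasury, for a payoff of 204.34.

204.34 gold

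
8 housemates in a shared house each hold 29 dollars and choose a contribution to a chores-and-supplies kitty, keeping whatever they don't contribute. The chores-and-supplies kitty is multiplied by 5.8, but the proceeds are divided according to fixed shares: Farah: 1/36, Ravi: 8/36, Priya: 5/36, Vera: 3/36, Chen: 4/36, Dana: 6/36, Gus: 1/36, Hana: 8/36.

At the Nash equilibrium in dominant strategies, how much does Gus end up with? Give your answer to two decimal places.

38.34 dollars

For player j, contributing a unit is worthwhile iff 5.8 × (j's share) ≥ 1, i.e. iff j's share is at least 0.1724.
The shares above 0.1724 belong to Ravi and Hana, contributing 29 each; the remaining 6 contribute 0. Total contributed: 58.
Gus keeps 29 and receives 5.8 × 58 × 1/36 = 9.34 from the chores-and-supplies kitty, for a payoff of 38.34.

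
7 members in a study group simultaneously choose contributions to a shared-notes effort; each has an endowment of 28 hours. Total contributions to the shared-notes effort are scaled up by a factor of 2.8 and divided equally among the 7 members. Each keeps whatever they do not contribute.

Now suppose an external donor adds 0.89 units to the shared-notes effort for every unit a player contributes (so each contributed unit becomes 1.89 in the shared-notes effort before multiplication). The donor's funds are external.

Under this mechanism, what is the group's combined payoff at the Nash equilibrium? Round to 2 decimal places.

196.00 hours

Even with the mechanism, each unit contributed returns only 2.8 × 1.89 / 7 = 0.7560 per unit of net cost, so contributing nothing is still dominant.
Everyone keeps their endowment and the group total is 7 × 28 = 196.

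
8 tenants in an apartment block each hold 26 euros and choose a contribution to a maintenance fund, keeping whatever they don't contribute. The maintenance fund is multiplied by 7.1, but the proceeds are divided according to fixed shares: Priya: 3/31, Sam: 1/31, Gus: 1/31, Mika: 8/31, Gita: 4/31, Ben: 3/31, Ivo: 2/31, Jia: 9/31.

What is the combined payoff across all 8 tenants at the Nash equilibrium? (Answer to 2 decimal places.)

For player j, contributing a unit is worthwhile iff 7.1 × (j's share) ≥ 1, i.e. iff j's share is at least 0.1408.
Mika and Jia clear that bar, contributing 26 each; the remaining 6 contribute 0. Total contributed: 52.
The maintenance fund pays out 7.1 × 52 = 369.20 in total (split across the unequal shares, but the aggregate is all that matters for the group sum).
The 6 free-riders keep 26 each, adding 156. Group total = 156 + 369.20 = 525.20.

525.20 euros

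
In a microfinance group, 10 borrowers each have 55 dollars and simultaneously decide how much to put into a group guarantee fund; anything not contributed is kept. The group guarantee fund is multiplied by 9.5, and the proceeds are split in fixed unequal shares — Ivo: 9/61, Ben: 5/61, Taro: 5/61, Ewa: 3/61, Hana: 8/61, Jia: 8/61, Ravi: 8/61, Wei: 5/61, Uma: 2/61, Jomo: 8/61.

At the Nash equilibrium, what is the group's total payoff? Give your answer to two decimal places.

2887.50 dollars

Each unit j contributes comes back to j as 9.5 × (j's share), so j prefers to contribute only if that share exceeds 1/9.5 = 0.1053; otherwise keeping the unit dominates.
The shares above 0.1053 belong to Ivo, Hana, Jia, Ravi and Jomo, contributing 55 each; the remaining 5 contribute 0. Total contributed: 275.
The group guarantee fund pays out 9.5 × 275 = 2612.50 in total (split across the unequal shares, but the aggregate is all that matters for the group sum).
The 5 free-riders keep 55 each, adding 275. Group total = 275 + 2612.50 = 2887.50.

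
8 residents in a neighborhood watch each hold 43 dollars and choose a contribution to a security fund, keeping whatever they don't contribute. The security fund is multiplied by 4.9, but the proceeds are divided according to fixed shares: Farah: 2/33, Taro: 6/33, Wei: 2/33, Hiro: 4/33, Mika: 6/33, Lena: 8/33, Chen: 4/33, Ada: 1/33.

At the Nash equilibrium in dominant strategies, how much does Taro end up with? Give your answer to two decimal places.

For player j, contributing a unit is worthwhile iff 4.9 × (j's share) ≥ 1, i.e. iff j's share is at least 0.2041.
Lena alone (share 8/33) is above the threshold, contributing 43; the remaining 7 contribute 0. Total contributed: 43.
Taro keeps 43 and receives 4.9 × 43 × 6/33 = 38.31 from the security fund, for a payoff of 81.31.

81.31 dollars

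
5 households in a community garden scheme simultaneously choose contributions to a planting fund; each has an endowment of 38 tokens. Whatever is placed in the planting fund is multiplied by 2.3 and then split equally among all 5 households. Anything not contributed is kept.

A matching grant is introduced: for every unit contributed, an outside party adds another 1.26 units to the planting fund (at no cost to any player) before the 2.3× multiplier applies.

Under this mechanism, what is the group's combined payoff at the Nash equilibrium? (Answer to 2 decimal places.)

987.62 tokens

With the mechanism, a contributed unit returns 2.3 × 2.26 / 5 = 1.0396 per unit of net cost to the contributor — now above 1 — so contributing fully is weakly dominant for every player.
So the Nash equilibrium is full contribution by all 5; the group earns 2.3 × 2.26 × 190 = 987.62.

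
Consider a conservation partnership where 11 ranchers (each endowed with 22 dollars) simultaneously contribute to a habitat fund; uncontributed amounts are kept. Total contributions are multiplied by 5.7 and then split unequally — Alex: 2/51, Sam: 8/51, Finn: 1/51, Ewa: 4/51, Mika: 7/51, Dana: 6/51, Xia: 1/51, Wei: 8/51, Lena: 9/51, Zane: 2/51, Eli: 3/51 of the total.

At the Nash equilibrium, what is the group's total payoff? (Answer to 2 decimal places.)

Player j's private return per contributed unit is 5.7 × (j's share). Contributing is weakly dominant for j when that share is at least 1/5.7 = 0.1754, and contributing 0 is dominant otherwise.
The only share above 0.1754 is Lena's 9/51, contributing 22; the remaining 10 contribute 0. Total contributed: 22.
The habitat fund pays out 5.7 × 22 = 125.40 in total (split across the unequal shares, but the aggregate is all that matters for the group sum).
The 10 free-riders keep 22 each, adding 220. Group total = 220 + 125.40 = 345.40.

345.40 dollars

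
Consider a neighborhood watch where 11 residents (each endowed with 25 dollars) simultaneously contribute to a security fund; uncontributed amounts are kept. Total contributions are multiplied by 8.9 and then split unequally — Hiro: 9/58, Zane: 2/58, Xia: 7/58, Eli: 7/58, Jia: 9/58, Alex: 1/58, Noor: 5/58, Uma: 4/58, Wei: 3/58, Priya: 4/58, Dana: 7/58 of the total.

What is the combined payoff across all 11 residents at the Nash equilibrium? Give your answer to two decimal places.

1262.50 dollars

A player with share s gets back 8.9·s per unit contributed, so full contribution is dominant for anyone with s > 1/8.9 = 0.1124 and zero contribution is dominant for anyone below.
Hiro, Xia, Eli, Jia and Dana clear that bar, contributing 25 each; the remaining 6 contribute 0. Total contributed: 125.
The security fund pays out 8.9 × 125 = 1112.50 in total (split across the unequal shares, but the aggregate is all that matters for the group sum).
The 6 free-riders keep 25 each, adding 150. Group total = 150 + 1112.50 = 1262.50.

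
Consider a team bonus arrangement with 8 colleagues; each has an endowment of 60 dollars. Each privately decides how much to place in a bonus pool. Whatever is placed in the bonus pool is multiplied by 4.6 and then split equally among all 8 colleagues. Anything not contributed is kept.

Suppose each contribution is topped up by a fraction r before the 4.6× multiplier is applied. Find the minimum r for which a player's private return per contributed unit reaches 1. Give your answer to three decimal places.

0.739

With matching at rate r, one contributed unit becomes (1 + r) in the bonus pool and returns 4.6 × (1 + r) / 8 to the contributor.
Setting this equal to 1: 1 + r = 8/4.6 = 1.7391.
So the minimum matching rate is r = 1.7391 − 1 = 0.739.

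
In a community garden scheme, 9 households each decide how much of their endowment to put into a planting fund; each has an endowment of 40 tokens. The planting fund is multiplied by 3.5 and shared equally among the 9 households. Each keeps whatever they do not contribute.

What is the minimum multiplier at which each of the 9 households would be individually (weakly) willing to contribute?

9

A contributed unit returns (multiplier)/9 to its contributor.
This reaches 1 exactly when the multiplier is 9.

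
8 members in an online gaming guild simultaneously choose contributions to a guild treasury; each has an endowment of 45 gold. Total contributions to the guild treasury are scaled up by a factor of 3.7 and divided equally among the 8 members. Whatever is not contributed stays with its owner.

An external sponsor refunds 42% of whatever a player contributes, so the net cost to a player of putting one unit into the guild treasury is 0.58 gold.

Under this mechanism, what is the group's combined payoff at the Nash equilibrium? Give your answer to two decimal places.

Even with the mechanism, each unit contributed returns only (3.7/8) / 0.58 = 0.7974 per unit of net cost, so contributing nothing is still dominant.
At the Nash equilibrium no one contributes; group total payoff = 8 × 45 = 360.

360.00 gold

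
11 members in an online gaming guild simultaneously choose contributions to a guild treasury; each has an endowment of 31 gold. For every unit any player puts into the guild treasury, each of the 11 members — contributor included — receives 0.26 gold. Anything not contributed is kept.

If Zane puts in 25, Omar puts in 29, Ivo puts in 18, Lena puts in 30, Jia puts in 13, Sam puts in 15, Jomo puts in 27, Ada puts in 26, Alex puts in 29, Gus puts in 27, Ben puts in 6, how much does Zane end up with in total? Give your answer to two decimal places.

69.70 gold

Total contributed: 25 + 29 + 18 + 30 + 13 + 15 + 27 + 26 + 29 + 27 + 6 = 245.
Each receives 0.26 × 245 = 63.70 from the guild treasury.
Zane keeps 31 − 25 = 6, so Zane's payoff is 6 + 63.70 = 69.70.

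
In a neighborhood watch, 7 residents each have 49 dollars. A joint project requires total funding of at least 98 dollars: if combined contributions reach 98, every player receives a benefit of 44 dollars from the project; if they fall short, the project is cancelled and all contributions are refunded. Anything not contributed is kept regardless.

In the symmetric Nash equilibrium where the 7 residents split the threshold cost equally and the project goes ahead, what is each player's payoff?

79 dollars

Equal share of the threshold: 98/7 = 14.
At this profile no one gains by cutting their contribution: any cut drops the total below 98, the project is cancelled, contributions are refunded, and the deviator ends with 49, which is less than 49 − 14 + 44 = 79. Contributing more than 14 just wastes the excess. So contributing exactly 14 is a best response.
Each player's payoff: 49 − 14 + 44 = 79.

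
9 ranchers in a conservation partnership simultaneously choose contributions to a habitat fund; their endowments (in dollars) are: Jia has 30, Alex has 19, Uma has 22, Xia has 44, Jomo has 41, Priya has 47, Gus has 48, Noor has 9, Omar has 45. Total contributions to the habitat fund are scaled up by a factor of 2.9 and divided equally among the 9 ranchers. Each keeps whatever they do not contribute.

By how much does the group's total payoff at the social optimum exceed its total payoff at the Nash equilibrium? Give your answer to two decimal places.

The private return per contributed unit is 2.9/9 = 0.3222 < 1 for every player regardless of endowment, so the Nash equilibrium is zero contribution and the group total is Σ E_j = 30 + 19 + 22 + 44 + 41 + 47 + 48 + 9 + 45 = 305.
Each contributed unit returns 2.900 to the group, so the social optimum is full contribution by everyone: group total = 2.900 × 305 = 884.50.
Efficiency loss = (2.900 − 1) × 305 = 579.50.

579.50 dollars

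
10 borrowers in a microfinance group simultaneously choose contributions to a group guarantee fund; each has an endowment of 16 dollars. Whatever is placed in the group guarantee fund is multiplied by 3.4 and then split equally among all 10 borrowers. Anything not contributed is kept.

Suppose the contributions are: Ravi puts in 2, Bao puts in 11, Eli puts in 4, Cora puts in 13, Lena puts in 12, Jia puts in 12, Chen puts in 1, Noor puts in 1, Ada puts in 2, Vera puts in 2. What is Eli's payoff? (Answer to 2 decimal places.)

32.40 dollars

Total contributed: 2 + 11 + 4 + 13 + 12 + 12 + 1 + 1 + 2 + 2 = 60.
Each receives 3.4 × 60 / 10 = 20.40 from the group guarantee fund.
Eli keeps 16 − 4 = 12, so Eli's payoff is 12 + 20.40 = 32.40.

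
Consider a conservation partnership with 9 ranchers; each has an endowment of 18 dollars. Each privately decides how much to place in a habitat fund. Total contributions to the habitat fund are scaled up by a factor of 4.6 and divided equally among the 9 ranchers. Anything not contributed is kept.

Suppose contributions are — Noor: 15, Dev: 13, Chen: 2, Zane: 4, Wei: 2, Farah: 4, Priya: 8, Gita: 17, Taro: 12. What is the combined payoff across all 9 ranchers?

439.20 dollars

Total contributed: 15 + 13 + 2 + 4 + 2 + 4 + 8 + 17 + 12 = 77; total kept: 9 × 18 − 77 = 85.
The habitat fund pays out 4.6 × 77 = 354.20 in aggregate.
Group total = 85 + 354.20 = 439.20.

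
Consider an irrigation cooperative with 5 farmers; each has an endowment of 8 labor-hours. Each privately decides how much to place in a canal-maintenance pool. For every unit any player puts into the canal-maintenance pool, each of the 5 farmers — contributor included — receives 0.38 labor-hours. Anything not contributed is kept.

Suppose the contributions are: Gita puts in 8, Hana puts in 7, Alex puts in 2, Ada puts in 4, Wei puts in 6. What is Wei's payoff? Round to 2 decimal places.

12.26 labor-hours

Total contributed: 8 + 7 + 2 + 4 + 6 = 27.
Each receives 0.38 × 27 = 10.26 from the canal-maintenance pool.
Wei keeps 8 − 6 = 2, so Wei's payoff is 2 + 10.26 = 12.26.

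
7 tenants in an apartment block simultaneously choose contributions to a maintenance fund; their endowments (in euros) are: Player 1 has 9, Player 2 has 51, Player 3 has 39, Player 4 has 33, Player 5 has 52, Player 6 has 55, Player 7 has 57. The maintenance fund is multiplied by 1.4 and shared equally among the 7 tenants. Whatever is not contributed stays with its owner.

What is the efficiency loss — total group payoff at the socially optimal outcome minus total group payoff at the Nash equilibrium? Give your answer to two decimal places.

118.40 euros

The private return per contributed unit is 1.4/7 = 0.2000 < 1 for every player regardless of endowment, so the Nash equilibrium is zero contribution and the group total is Σ E_j = 9 + 51 + 39 + 33 + 52 + 55 + 57 = 296.
Each contributed unit returns 1.400 to the group, so the social optimum is full contribution by everyone: group total = 1.400 × 296 = 414.40.
Efficiency loss = (1.400 − 1) × 296 = 118.40.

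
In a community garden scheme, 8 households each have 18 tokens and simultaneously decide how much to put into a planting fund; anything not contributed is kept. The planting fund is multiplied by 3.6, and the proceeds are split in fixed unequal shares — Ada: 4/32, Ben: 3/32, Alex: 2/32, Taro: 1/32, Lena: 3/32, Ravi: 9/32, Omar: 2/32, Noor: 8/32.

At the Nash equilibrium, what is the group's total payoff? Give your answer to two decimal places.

For player j, contributing a unit is worthwhile iff 3.6 × (j's share) ≥ 1, i.e. iff j's share is at least 0.2778.
The only share above 0.2778 is Ravi's 9/32, contributing 18; the remaining 7 contribute 0. Total contributed: 18.
The planting fund pays out 3.6 × 18 = 64.80 in total (split across the unequal shares, but the aggregate is all that matters for the group sum).
The 7 free-riders keep 18 each, adding 126. Group total = 126 + 64.80 = 190.80.

190.80 tokens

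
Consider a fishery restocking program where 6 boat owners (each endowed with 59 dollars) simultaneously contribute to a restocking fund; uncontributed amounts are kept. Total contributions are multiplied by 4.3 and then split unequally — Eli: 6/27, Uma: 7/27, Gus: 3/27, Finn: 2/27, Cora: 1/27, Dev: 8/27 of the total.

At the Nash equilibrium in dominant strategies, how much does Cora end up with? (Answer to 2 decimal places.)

77.79 dollars

Each unit j contributes comes back to j as 4.3 × (j's share), so j prefers to contribute only if that share exceeds 1/4.3 = 0.2326; otherwise keeping the unit dominates.
Uma and Dev are above the threshold, contributing 59 each; the remaining 4 contribute 0. Total contributed: 118.
Cora keeps 59 and receives 4.3 × 118 × 1/27 = 18.79 from the restocking fund, for a payoff of 77.79.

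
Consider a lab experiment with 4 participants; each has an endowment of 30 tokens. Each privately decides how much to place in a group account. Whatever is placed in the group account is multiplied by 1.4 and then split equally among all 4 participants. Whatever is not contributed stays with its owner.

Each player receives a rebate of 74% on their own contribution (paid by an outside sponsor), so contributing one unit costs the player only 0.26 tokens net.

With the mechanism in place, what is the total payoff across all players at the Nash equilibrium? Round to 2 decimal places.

256.80 tokens

Under the mechanism each unit contributed yields (1.4/4) / 0.26 = 1.3462 back to its contributor per unit of net cost, which exceeds 1, making full contribution the dominant choice for everyone.
So the Nash equilibrium is full contribution by all 4; the group earns 4 × (30 × 0.74 + 1.4 × 30) = 256.80.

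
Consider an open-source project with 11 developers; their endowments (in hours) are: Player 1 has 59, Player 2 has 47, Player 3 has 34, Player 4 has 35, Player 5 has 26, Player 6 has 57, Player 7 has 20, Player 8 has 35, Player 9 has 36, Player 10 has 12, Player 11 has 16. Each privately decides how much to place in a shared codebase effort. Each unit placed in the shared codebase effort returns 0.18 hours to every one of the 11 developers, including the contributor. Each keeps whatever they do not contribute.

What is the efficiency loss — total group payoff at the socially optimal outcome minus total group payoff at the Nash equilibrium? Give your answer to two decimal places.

369.46 hours

The private return per contributed unit is 0.18 < 1 for everyone, so the Nash equilibrium is zero contribution and the group total is Σ E_j = 59 + 47 + 34 + 35 + 26 + 57 + 20 + 35 + 36 + 12 + 16 = 377.
Each contributed unit returns 1.980 to the group, so the social optimum is full contribution by everyone: group total = 1.980 × 377 = 746.46.
Efficiency loss = (1.980 − 1) × 377 = 369.46.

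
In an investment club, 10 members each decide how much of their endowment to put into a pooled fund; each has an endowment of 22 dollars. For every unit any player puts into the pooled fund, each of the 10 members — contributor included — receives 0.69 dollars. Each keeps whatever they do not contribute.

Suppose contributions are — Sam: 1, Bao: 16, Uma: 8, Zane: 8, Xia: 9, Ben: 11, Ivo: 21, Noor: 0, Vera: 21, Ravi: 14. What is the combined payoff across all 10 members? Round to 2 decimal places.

863.10 dollars

Total contributed: 1 + 16 + 8 + 8 + 9 + 11 + 21 + 0 + 21 + 14 = 109; total kept: 10 × 22 − 109 = 111.
The pooled fund pays out 0.69 × 10 × 109 = 752.10 in aggregate.
Group total = 111 + 752.10 = 863.10.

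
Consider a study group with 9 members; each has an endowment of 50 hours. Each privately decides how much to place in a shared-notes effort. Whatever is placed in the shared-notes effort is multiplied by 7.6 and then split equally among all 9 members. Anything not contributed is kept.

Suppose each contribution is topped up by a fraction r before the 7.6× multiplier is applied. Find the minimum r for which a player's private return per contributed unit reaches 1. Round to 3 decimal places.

0.184

With matching at rate r, one contributed unit becomes (1 + r) in the shared-notes effort and returns 7.6 × (1 + r) / 9 to the contributor.
Setting this equal to 1: 1 + r = 9/7.6 = 1.1842.
So the minimum matching rate is r = 1.1842 − 1 = 0.184.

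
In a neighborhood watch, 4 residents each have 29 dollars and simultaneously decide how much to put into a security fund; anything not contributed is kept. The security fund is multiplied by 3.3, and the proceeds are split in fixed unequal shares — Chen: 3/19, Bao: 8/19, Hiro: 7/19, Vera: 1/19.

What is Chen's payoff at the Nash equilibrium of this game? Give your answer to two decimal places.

A player with share s gets back 3.3·s per unit contributed, so full contribution is dominant for anyone with s > 1/3.3 = 0.3030 and zero contribution is dominant for anyone below.
The shares above 0.3030 belong to Bao and Hiro, contributing 29 each; the remaining 2 contribute 0. Total contributed: 58.
Chen keeps 29 and receives 3.3 × 58 × 3/19 = 30.22 from the security fund, for a payoff of 59.22.

59.22 dollars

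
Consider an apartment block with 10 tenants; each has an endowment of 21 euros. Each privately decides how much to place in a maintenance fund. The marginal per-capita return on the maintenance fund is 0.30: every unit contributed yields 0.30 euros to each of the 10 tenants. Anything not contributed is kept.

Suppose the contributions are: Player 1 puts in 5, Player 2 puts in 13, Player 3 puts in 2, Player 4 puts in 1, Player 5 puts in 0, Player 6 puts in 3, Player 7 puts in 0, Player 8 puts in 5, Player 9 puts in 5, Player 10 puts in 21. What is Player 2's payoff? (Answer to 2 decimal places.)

24.50 euros

Total contributed: 5 + 13 + 2 + 1 + 0 + 3 + 0 + 5 + 5 + 21 = 55.
Each receives 0.30 × 55 = 16.50 from the maintenance fund.
Player 2 keeps 21 − 13 = 8, so Player 2's payoff is 8 + 16.50 = 24.50.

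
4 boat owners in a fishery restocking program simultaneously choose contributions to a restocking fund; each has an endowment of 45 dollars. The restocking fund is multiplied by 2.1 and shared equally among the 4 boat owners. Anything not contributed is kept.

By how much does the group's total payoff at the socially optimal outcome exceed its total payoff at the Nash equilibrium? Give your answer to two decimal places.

198.00 dollars

Each contributed unit returns 2.1/4 = 0.5250 to its contributor — below 1 — so contributing 0 is dominant for every player. At the Nash equilibrium everyone keeps their 45, and the group total is 4 × 45 = 180.
Each contributed unit returns 2.100 to the group as a whole (0.5250 to each of 4 players), which exceeds 1, so the social optimum is full contribution: group total = 2.100 × 180 = 378.00.
Efficiency loss = 378.00 − 180 = 198.00.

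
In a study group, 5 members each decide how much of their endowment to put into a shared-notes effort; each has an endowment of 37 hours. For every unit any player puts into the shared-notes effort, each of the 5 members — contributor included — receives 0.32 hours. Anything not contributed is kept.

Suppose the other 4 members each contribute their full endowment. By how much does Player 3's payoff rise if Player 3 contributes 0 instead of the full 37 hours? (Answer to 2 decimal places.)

25.16 hours

Switching from a contribution of 37 to 0 lets Player 3 keep an extra 37 hours, but lowers the shared-notes effort by 37, which costs Player 3 their own share of that drop: 0.32 × 37 = 11.84.
Net gain = 37 − 11.84 = 25.16. The private return per contributed unit (0.32) is below 1, so free-riding is indeed the best response regardless of what the others do.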